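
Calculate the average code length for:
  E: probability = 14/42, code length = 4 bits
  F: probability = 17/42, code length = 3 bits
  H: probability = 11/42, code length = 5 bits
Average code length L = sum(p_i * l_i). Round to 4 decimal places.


Weighted contributions p_i * l_i:
  E: (14/42) * 4 = 56/42
  F: (17/42) * 3 = 51/42
  H: (11/42) * 5 = 55/42
Sum = (56 + 51 + 55)/42 = 162/42

L = 162/42 = 3.8571 bits/symbol


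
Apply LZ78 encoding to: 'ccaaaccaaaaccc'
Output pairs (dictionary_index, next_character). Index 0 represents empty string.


LZ78 encoding steps:
Dictionary: {0: ''}
Step 1: w='' (idx 0), next='c' -> output (0, 'c'), add 'c' as idx 1
Step 2: w='c' (idx 1), next='a' -> output (1, 'a'), add 'ca' as idx 2
Step 3: w='' (idx 0), next='a' -> output (0, 'a'), add 'a' as idx 3
Step 4: w='a' (idx 3), next='c' -> output (3, 'c'), add 'ac' as idx 4
Step 5: w='ca' (idx 2), next='a' -> output (2, 'a'), add 'caa' as idx 5
Step 6: w='a' (idx 3), next='a' -> output (3, 'a'), add 'aa' as idx 6
Step 7: w='c' (idx 1), next='c' -> output (1, 'c'), add 'cc' as idx 7
Step 8: w='c' (idx 1), end of input -> output (1, '')


Encoded: [(0, 'c'), (1, 'a'), (0, 'a'), (3, 'c'), (2, 'a'), (3, 'a'), (1, 'c'), (1, '')]


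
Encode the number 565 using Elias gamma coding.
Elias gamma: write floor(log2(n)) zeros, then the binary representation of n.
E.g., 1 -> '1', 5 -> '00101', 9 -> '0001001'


num_bits = floor(log2(565)) + 1 = 10
leading_zeros = num_bits - 1 = 9
binary(565) = 1000110101

Elias gamma(565) = '000000000' + '1000110101' = 0000000001000110101 (19 bits)


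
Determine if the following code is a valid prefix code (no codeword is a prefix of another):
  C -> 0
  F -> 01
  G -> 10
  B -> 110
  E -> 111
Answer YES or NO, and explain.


Checking each pair (does one codeword prefix another?):
  C='0' vs F='01': prefix -- VIOLATION

NO -- this is NOT a valid prefix code. C (0) is a prefix of F (01).


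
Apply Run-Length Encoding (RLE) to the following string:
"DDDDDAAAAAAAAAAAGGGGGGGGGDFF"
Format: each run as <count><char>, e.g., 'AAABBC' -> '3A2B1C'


Scanning runs left to right:
  i=0: run of 'D' x 5 -> '5D'
  i=5: run of 'A' x 11 -> '11A'
  i=16: run of 'G' x 9 -> '9G'
  i=25: run of 'D' x 1 -> '1D'
  i=26: run of 'F' x 2 -> '2F'

RLE = 5D11A9G1D2F


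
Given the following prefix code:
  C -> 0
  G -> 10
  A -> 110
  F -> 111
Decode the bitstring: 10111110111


Decoding step by step:
Bits 10 -> G
Bits 111 -> F
Bits 110 -> A
Bits 111 -> F


Decoded message: GFAF


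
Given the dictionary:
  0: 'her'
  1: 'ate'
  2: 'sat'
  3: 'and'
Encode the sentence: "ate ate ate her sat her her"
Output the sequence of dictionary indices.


Look up each word in the dictionary:
  'ate' -> 1
  'ate' -> 1
  'ate' -> 1
  'her' -> 0
  'sat' -> 2
  'her' -> 0
  'her' -> 0

Encoded: [1, 1, 1, 0, 2, 0, 0]


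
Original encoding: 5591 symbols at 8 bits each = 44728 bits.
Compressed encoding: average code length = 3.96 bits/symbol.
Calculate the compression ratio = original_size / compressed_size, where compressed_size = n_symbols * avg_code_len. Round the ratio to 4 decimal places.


original_size = n_symbols * orig_bits = 5591 * 8 = 44728 bits
compressed_size = n_symbols * avg_code_len = 5591 * 3.96 = 22140.36 bits
ratio = original_size / compressed_size = 44728 / 22140.36 = 2.0202

Compression ratio = 2.0202


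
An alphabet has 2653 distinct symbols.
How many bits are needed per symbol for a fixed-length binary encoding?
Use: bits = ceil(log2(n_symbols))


log2(2653) = 11.3734
Bracket: 2^11 = 2048 < 2653 <= 2^12 = 4096
So ceil(log2(2653)) = 12

bits = ceil(log2(2653)) = ceil(11.3734) = 12 bits


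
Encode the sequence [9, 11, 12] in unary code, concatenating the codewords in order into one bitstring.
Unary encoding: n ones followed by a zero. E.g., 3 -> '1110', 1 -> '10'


Encode each number as n ones followed by a terminating 0:
  9 -> 1111111110 (10 bits)
  11 -> 111111111110 (12 bits)
  12 -> 1111111111110 (13 bits)
Total length = 10 + 12 + 13 = 35 bits.

Unary([9, 11, 12]) = 11111111101111111111101111111111110 (35 bits)


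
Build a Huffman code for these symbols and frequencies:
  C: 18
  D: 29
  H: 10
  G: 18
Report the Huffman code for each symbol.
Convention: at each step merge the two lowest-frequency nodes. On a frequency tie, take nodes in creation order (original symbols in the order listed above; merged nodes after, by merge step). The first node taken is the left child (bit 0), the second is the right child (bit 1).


Huffman tree construction:
Step 1: Merge H(10) + C(18) = 28
Step 2: Merge G(18) + (H+C)(28) = 46
Step 3: Merge D(29) + (G+(H+C))(46) = 75
Read each symbol's code off the tree from the root (left child = 0, right child = 1).

Codes:
  C: 111 (length 3)
  D: 0 (length 1)
  H: 110 (length 3)
  G: 10 (length 2)
Average code length: 149/75 = 1.9867 bits/symbol


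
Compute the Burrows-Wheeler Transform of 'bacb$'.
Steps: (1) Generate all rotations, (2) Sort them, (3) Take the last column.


Rotations (sorted):
  0: $bacb -> last char: b
  1: acb$b -> last char: b
  2: b$bac -> last char: c
  3: bacb$ -> last char: $
  4: cb$ba -> last char: a


BWT = bbc$a


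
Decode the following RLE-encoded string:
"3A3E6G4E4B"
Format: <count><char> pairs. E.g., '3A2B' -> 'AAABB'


Expanding each <count><char> pair:
  3A -> 'AAA'
  3E -> 'EEE'
  6G -> 'GGGGGG'
  4E -> 'EEEE'
  4B -> 'BBBB'

Decoded = AAAEEEGGGGGGEEEEBBBB


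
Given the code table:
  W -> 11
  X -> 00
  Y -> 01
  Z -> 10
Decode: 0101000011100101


Decoding:
01 -> Y
01 -> Y
00 -> X
00 -> X
11 -> W
10 -> Z
01 -> Y
01 -> Y


Result: YYXXWZYY


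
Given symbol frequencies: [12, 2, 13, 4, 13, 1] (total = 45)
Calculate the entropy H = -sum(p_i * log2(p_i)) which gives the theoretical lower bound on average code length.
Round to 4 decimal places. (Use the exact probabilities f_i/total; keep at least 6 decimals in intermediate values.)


Per-symbol terms -p_i * log2(p_i) with p_i = f_i/45:
  p = 12/45 = 0.266667: log2(p) = -1.906891, -p*log2(p) = 0.508504
  p = 2/45 = 0.044444: log2(p) = -4.491853, -p*log2(p) = 0.199638
  p = 13/45 = 0.288889: log2(p) = -1.791413, -p*log2(p) = 0.517519
  p = 4/45 = 0.088889: log2(p) = -3.491853, -p*log2(p) = 0.310387
  p = 13/45 = 0.288889: log2(p) = -1.791413, -p*log2(p) = 0.517519
  p = 1/45 = 0.022222: log2(p) = -5.491853, -p*log2(p) = 0.122041
H = 0.508504 + 0.199638 + 0.517519 + 0.310387 + 0.517519 + 0.122041 = 2.175608

H = 2.1756 bits/symbol


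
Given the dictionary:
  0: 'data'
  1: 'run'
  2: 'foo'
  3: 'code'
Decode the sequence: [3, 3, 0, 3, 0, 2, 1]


Look up each index in the dictionary:
  3 -> 'code'
  3 -> 'code'
  0 -> 'data'
  3 -> 'code'
  0 -> 'data'
  2 -> 'foo'
  1 -> 'run'

Decoded: "code code data code data foo run"


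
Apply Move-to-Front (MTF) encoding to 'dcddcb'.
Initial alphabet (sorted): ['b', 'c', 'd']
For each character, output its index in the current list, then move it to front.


MTF encoding:
'd': index 2 in ['b', 'c', 'd'] -> ['d', 'b', 'c']
'c': index 2 in ['d', 'b', 'c'] -> ['c', 'd', 'b']
'd': index 1 in ['c', 'd', 'b'] -> ['d', 'c', 'b']
'd': index 0 in ['d', 'c', 'b'] -> ['d', 'c', 'b']
'c': index 1 in ['d', 'c', 'b'] -> ['c', 'd', 'b']
'b': index 2 in ['c', 'd', 'b'] -> ['b', 'c', 'd']


Output: [2, 2, 1, 0, 1, 2]


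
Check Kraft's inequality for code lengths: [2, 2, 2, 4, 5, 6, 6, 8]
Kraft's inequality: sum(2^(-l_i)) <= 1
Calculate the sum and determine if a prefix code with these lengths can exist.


Sum = 2^(-2) + 2^(-2) + 2^(-2) + 2^(-4) + 2^(-5) + 2^(-6) + 2^(-6) + 2^(-8)
    = 0.25 + 0.25 + 0.25 + 0.0625 + 0.03125 + 0.015625 + 0.015625 + 0.00390625
    = 225/256 = 0.87890625
Since 0.87890625 <= 1, Kraft's inequality IS satisfied.
A prefix code with these lengths CAN exist.

Kraft sum = 0.87890625. Satisfied.


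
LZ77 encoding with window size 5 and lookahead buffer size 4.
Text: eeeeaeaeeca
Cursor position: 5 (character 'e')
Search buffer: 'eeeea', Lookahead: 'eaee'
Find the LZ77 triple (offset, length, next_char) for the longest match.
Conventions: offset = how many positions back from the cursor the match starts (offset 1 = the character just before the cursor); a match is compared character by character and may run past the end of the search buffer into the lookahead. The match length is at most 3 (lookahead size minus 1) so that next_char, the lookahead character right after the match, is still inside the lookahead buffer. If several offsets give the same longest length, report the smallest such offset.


Try each offset into the search buffer:
  offset=1 (pos 4, char 'a'): match length 0
  offset=2 (pos 3, char 'e'): match length 3
  offset=3 (pos 2, char 'e'): match length 1
  offset=4 (pos 1, char 'e'): match length 1
  offset=5 (pos 0, char 'e'): match length 1
Longest match has length 3 at offset 2.
next_char = character at position 5 + 3 = 8 -> 'e'

Best match: offset=2, length=3 (matching 'eae' starting at position 3)
LZ77 triple: (2, 3, 'e')


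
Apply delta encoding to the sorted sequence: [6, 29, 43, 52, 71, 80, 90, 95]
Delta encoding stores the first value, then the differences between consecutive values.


First value: 6
Deltas:
  29 - 6 = 23
  43 - 29 = 14
  52 - 43 = 9
  71 - 52 = 19
  80 - 71 = 9
  90 - 80 = 10
  95 - 90 = 5


Delta encoded: [6, 23, 14, 9, 19, 9, 10, 5]


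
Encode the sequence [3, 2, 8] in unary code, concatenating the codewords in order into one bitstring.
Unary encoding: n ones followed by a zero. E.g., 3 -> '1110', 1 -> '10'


Encode each number as n ones followed by a terminating 0:
  3 -> 1110 (4 bits)
  2 -> 110 (3 bits)
  8 -> 111111110 (9 bits)
Total length = 4 + 3 + 9 = 16 bits.

Unary([3, 2, 8]) = 1110110111111110 (16 bits)


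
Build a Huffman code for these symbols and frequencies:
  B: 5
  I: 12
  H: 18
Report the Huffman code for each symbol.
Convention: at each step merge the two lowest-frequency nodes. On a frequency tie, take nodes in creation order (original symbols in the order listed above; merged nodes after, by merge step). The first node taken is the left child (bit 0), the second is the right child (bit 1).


Huffman tree construction:
Step 1: Merge B(5) + I(12) = 17
Step 2: Merge (B+I)(17) + H(18) = 35
Read each symbol's code off the tree from the root (left child = 0, right child = 1).

Codes:
  B: 00 (length 2)
  I: 01 (length 2)
  H: 1 (length 1)
Average code length: 52/35 = 1.4857 bits/symbol


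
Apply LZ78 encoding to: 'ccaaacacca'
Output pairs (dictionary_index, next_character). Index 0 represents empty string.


LZ78 encoding steps:
Dictionary: {0: ''}
Step 1: w='' (idx 0), next='c' -> output (0, 'c'), add 'c' as idx 1
Step 2: w='c' (idx 1), next='a' -> output (1, 'a'), add 'ca' as idx 2
Step 3: w='' (idx 0), next='a' -> output (0, 'a'), add 'a' as idx 3
Step 4: w='a' (idx 3), next='c' -> output (3, 'c'), add 'ac' as idx 4
Step 5: w='ac' (idx 4), next='c' -> output (4, 'c'), add 'acc' as idx 5
Step 6: w='a' (idx 3), end of input -> output (3, '')


Encoded: [(0, 'c'), (1, 'a'), (0, 'a'), (3, 'c'), (4, 'c'), (3, '')]


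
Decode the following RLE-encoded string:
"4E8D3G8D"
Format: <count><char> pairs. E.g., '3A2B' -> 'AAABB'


Expanding each <count><char> pair:
  4E -> 'EEEE'
  8D -> 'DDDDDDDD'
  3G -> 'GGG'
  8D -> 'DDDDDDDD'

Decoded = EEEEDDDDDDDDGGGDDDDDDDD


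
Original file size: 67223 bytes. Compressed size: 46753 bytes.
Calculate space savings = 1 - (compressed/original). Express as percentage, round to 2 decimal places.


ratio = compressed/original = 46753/67223 = 0.695491
savings = 1 - ratio = 1 - 0.695491 = 0.304509
as a percentage: 0.304509 * 100 = 30.45%

Space savings = 1 - 46753/67223 = 30.45%


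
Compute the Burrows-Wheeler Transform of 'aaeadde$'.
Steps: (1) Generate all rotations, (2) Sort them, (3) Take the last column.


Rotations (sorted):
  0: $aaeadde -> last char: e
  1: aaeadde$ -> last char: $
  2: adde$aae -> last char: e
  3: aeadde$a -> last char: a
  4: dde$aaea -> last char: a
  5: de$aaead -> last char: d
  6: e$aaeadd -> last char: d
  7: eadde$aa -> last char: a


BWT = e$eaadda


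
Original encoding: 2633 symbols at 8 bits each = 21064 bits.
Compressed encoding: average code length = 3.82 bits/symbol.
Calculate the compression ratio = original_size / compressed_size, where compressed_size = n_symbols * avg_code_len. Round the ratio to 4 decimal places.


original_size = n_symbols * orig_bits = 2633 * 8 = 21064 bits
compressed_size = n_symbols * avg_code_len = 2633 * 3.82 = 10058.06 bits
ratio = original_size / compressed_size = 21064 / 10058.06 = 2.0942

Compression ratio = 2.0942


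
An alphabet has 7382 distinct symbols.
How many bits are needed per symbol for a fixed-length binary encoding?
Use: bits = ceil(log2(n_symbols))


log2(7382) = 12.8498
Bracket: 2^12 = 4096 < 7382 <= 2^13 = 8192
So ceil(log2(7382)) = 13

bits = ceil(log2(7382)) = ceil(12.8498) = 13 bits


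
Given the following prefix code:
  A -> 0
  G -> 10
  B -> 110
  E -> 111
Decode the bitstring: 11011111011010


Decoding step by step:
Bits 110 -> B
Bits 111 -> E
Bits 110 -> B
Bits 110 -> B
Bits 10 -> G


Decoded message: BEBBG


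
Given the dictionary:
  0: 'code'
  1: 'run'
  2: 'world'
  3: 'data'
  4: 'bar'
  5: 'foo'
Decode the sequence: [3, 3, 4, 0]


Look up each index in the dictionary:
  3 -> 'data'
  3 -> 'data'
  4 -> 'bar'
  0 -> 'code'

Decoded: "data data bar code"


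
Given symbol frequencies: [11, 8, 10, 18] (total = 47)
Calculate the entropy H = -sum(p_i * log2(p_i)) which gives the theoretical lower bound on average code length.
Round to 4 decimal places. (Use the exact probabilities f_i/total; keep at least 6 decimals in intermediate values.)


Per-symbol terms -p_i * log2(p_i) with p_i = f_i/47:
  p = 11/47 = 0.234043: log2(p) = -2.095157, -p*log2(p) = 0.490356
  p = 8/47 = 0.170213: log2(p) = -2.554589, -p*log2(p) = 0.434824
  p = 10/47 = 0.212766: log2(p) = -2.232661, -p*log2(p) = 0.475034
  p = 18/47 = 0.382979: log2(p) = -1.384664, -p*log2(p) = 0.530297
H = 0.490356 + 0.434824 + 0.475034 + 0.530297 = 1.930511

H = 1.9305 bits/symbol


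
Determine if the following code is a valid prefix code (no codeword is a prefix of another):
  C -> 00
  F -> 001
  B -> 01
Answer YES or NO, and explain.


Checking each pair (does one codeword prefix another?):
  C='00' vs F='001': prefix -- VIOLATION

NO -- this is NOT a valid prefix code. C (00) is a prefix of F (001).


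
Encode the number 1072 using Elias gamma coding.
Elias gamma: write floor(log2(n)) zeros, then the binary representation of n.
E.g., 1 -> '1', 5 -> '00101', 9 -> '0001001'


num_bits = floor(log2(1072)) + 1 = 11
leading_zeros = num_bits - 1 = 10
binary(1072) = 10000110000

Elias gamma(1072) = '0000000000' + '10000110000' = 000000000010000110000 (21 bits)


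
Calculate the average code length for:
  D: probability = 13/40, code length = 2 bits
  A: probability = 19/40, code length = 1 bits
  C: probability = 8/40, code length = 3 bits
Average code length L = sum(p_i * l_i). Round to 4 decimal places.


Weighted contributions p_i * l_i:
  D: (13/40) * 2 = 26/40
  A: (19/40) * 1 = 19/40
  C: (8/40) * 3 = 24/40
Sum = (26 + 19 + 24)/40 = 69/40

L = 69/40 = 1.7250 bits/symbol


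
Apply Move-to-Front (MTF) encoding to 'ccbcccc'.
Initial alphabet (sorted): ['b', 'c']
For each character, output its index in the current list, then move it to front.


MTF encoding:
'c': index 1 in ['b', 'c'] -> ['c', 'b']
'c': index 0 in ['c', 'b'] -> ['c', 'b']
'b': index 1 in ['c', 'b'] -> ['b', 'c']
'c': index 1 in ['b', 'c'] -> ['c', 'b']
'c': index 0 in ['c', 'b'] -> ['c', 'b']
'c': index 0 in ['c', 'b'] -> ['c', 'b']
'c': index 0 in ['c', 'b'] -> ['c', 'b']


Output: [1, 0, 1, 1, 0, 0, 0]


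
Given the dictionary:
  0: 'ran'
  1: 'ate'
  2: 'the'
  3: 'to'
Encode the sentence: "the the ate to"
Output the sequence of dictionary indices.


Look up each word in the dictionary:
  'the' -> 2
  'the' -> 2
  'ate' -> 1
  'to' -> 3

Encoded: [2, 2, 1, 3]


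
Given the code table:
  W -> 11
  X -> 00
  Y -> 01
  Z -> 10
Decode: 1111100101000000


Decoding:
11 -> W
11 -> W
10 -> Z
01 -> Y
01 -> Y
00 -> X
00 -> X
00 -> X


Result: WWZYYXXX


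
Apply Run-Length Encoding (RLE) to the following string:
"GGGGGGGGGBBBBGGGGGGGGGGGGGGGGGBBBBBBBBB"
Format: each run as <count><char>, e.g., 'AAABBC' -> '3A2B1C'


Scanning runs left to right:
  i=0: run of 'G' x 9 -> '9G'
  i=9: run of 'B' x 4 -> '4B'
  i=13: run of 'G' x 17 -> '17G'
  i=30: run of 'B' x 9 -> '9B'

RLE = 9G4B17G9B


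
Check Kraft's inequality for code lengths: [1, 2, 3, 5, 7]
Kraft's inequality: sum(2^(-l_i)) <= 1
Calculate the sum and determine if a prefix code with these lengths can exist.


Sum = 2^(-1) + 2^(-2) + 2^(-3) + 2^(-5) + 2^(-7)
    = 0.5 + 0.25 + 0.125 + 0.03125 + 0.0078125
    = 117/128 = 0.9140625
Since 0.9140625 <= 1, Kraft's inequality IS satisfied.
A prefix code with these lengths CAN exist.

Kraft sum = 0.9140625. Satisfied.


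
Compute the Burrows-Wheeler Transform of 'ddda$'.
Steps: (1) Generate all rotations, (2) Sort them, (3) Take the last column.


Rotations (sorted):
  0: $ddda -> last char: a
  1: a$ddd -> last char: d
  2: da$dd -> last char: d
  3: dda$d -> last char: d
  4: ddda$ -> last char: $


BWT = addd$


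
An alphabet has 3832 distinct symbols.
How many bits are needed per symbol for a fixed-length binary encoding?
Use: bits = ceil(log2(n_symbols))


log2(3832) = 11.9039
Bracket: 2^11 = 2048 < 3832 <= 2^12 = 4096
So ceil(log2(3832)) = 12

bits = ceil(log2(3832)) = ceil(11.9039) = 12 bits


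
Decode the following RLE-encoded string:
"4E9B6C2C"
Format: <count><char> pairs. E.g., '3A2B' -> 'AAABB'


Expanding each <count><char> pair:
  4E -> 'EEEE'
  9B -> 'BBBBBBBBB'
  6C -> 'CCCCCC'
  2C -> 'CC'

Decoded = EEEEBBBBBBBBBCCCCCCCC


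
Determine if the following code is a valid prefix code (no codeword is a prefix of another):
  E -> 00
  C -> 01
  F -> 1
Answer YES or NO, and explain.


Checking each pair (does one codeword prefix another?):
  E='00' vs C='01': no prefix
  E='00' vs F='1': no prefix
  C='01' vs E='00': no prefix
  C='01' vs F='1': no prefix
  F='1' vs E='00': no prefix
  F='1' vs C='01': no prefix
No violation found over all pairs.

YES -- this is a valid prefix code. No codeword is a prefix of any other codeword.


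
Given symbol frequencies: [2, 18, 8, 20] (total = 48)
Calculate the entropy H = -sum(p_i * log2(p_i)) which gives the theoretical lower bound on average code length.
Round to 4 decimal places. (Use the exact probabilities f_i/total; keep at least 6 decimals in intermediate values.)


Per-symbol terms -p_i * log2(p_i) with p_i = f_i/48:
  p = 2/48 = 0.041667: log2(p) = -4.584963, -p*log2(p) = 0.191040
  p = 18/48 = 0.375000: log2(p) = -1.415037, -p*log2(p) = 0.530639
  p = 8/48 = 0.166667: log2(p) = -2.584963, -p*log2(p) = 0.430827
  p = 20/48 = 0.416667: log2(p) = -1.263034, -p*log2(p) = 0.526264
H = 0.191040 + 0.530639 + 0.430827 + 0.526264 = 1.678770

H = 1.6788 bits/symbol


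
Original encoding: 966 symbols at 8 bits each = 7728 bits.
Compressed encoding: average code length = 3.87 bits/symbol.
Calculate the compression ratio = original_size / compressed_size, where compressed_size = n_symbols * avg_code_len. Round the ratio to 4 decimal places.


original_size = n_symbols * orig_bits = 966 * 8 = 7728 bits
compressed_size = n_symbols * avg_code_len = 966 * 3.87 = 3738.42 bits
ratio = original_size / compressed_size = 7728 / 3738.42 = 2.0672

Compression ratio = 2.0672


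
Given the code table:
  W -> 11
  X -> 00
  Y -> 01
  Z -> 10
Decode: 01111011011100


Decoding:
01 -> Y
11 -> W
10 -> Z
11 -> W
01 -> Y
11 -> W
00 -> X


Result: YWZWYWX


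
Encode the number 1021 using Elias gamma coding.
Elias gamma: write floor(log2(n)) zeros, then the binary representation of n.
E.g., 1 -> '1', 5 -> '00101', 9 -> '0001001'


num_bits = floor(log2(1021)) + 1 = 10
leading_zeros = num_bits - 1 = 9
binary(1021) = 1111111101

Elias gamma(1021) = '000000000' + '1111111101' = 0000000001111111101 (19 bits)


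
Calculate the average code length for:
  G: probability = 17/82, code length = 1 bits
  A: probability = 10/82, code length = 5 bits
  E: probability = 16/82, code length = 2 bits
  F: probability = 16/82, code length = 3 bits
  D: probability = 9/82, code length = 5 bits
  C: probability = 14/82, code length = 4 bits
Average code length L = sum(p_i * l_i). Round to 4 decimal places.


Weighted contributions p_i * l_i:
  G: (17/82) * 1 = 17/82
  A: (10/82) * 5 = 50/82
  E: (16/82) * 2 = 32/82
  F: (16/82) * 3 = 48/82
  D: (9/82) * 5 = 45/82
  C: (14/82) * 4 = 56/82
Sum = (17 + 50 + 32 + 48 + 45 + 56)/82 = 248/82

L = 248/82 = 3.0244 bits/symbol


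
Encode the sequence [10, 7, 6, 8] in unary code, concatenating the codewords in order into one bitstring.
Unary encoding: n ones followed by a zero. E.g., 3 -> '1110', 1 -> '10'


Encode each number as n ones followed by a terminating 0:
  10 -> 11111111110 (11 bits)
  7 -> 11111110 (8 bits)
  6 -> 1111110 (7 bits)
  8 -> 111111110 (9 bits)
Total length = 11 + 8 + 7 + 9 = 35 bits.

Unary([10, 7, 6, 8]) = 11111111110111111101111110111111110 (35 bits)


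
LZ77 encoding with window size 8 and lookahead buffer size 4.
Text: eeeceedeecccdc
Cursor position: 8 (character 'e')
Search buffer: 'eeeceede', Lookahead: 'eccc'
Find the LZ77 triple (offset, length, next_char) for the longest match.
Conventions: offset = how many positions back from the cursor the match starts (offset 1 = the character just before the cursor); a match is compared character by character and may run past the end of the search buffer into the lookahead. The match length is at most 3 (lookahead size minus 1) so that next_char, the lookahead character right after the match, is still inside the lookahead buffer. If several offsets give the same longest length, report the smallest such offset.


Try each offset into the search buffer:
  offset=1 (pos 7, char 'e'): match length 1
  offset=2 (pos 6, char 'd'): match length 0
  offset=3 (pos 5, char 'e'): match length 1
  offset=4 (pos 4, char 'e'): match length 1
  offset=5 (pos 3, char 'c'): match length 0
  offset=6 (pos 2, char 'e'): match length 2
  offset=7 (pos 1, char 'e'): match length 1
  offset=8 (pos 0, char 'e'): match length 1
Longest match has length 2 at offset 6.
next_char = character at position 8 + 2 = 10 -> 'c'

Best match: offset=6, length=2 (matching 'ec' starting at position 2)
LZ77 triple: (6, 2, 'c')


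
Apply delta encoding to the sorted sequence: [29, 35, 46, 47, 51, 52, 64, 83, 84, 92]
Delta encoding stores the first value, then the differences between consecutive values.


First value: 29
Deltas:
  35 - 29 = 6
  46 - 35 = 11
  47 - 46 = 1
  51 - 47 = 4
  52 - 51 = 1
  64 - 52 = 12
  83 - 64 = 19
  84 - 83 = 1
  92 - 84 = 8


Delta encoded: [29, 6, 11, 1, 4, 1, 12, 19, 1, 8]


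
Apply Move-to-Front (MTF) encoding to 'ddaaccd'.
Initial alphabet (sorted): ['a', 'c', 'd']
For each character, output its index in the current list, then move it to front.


MTF encoding:
'd': index 2 in ['a', 'c', 'd'] -> ['d', 'a', 'c']
'd': index 0 in ['d', 'a', 'c'] -> ['d', 'a', 'c']
'a': index 1 in ['d', 'a', 'c'] -> ['a', 'd', 'c']
'a': index 0 in ['a', 'd', 'c'] -> ['a', 'd', 'c']
'c': index 2 in ['a', 'd', 'c'] -> ['c', 'a', 'd']
'c': index 0 in ['c', 'a', 'd'] -> ['c', 'a', 'd']
'd': index 2 in ['c', 'a', 'd'] -> ['d', 'c', 'a']


Output: [2, 0, 1, 0, 2, 0, 2]


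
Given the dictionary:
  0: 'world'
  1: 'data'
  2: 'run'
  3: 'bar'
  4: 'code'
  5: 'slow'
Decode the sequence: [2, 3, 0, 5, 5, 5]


Look up each index in the dictionary:
  2 -> 'run'
  3 -> 'bar'
  0 -> 'world'
  5 -> 'slow'
  5 -> 'slow'
  5 -> 'slow'

Decoded: "run bar world slow slow slow"


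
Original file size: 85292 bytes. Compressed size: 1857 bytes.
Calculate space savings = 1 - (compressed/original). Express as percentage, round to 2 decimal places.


ratio = compressed/original = 1857/85292 = 0.021772
savings = 1 - ratio = 1 - 0.021772 = 0.978228
as a percentage: 0.978228 * 100 = 97.82%

Space savings = 1 - 1857/85292 = 97.82%


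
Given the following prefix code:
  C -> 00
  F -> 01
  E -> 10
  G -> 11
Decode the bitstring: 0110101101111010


Decoding step by step:
Bits 01 -> F
Bits 10 -> E
Bits 10 -> E
Bits 11 -> G
Bits 01 -> F
Bits 11 -> G
Bits 10 -> E
Bits 10 -> E


Decoded message: FEEGFGEE


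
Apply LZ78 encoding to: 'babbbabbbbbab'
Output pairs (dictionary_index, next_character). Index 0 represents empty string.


LZ78 encoding steps:
Dictionary: {0: ''}
Step 1: w='' (idx 0), next='b' -> output (0, 'b'), add 'b' as idx 1
Step 2: w='' (idx 0), next='a' -> output (0, 'a'), add 'a' as idx 2
Step 3: w='b' (idx 1), next='b' -> output (1, 'b'), add 'bb' as idx 3
Step 4: w='b' (idx 1), next='a' -> output (1, 'a'), add 'ba' as idx 4
Step 5: w='bb' (idx 3), next='b' -> output (3, 'b'), add 'bbb' as idx 5
Step 6: w='bb' (idx 3), next='a' -> output (3, 'a'), add 'bba' as idx 6
Step 7: w='b' (idx 1), end of input -> output (1, '')


Encoded: [(0, 'b'), (0, 'a'), (1, 'b'), (1, 'a'), (3, 'b'), (3, 'a'), (1, '')]


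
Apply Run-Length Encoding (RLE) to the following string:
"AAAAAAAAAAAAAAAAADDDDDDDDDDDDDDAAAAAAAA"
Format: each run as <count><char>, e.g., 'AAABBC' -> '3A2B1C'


Scanning runs left to right:
  i=0: run of 'A' x 17 -> '17A'
  i=17: run of 'D' x 14 -> '14D'
  i=31: run of 'A' x 8 -> '8A'

RLE = 17A14D8A


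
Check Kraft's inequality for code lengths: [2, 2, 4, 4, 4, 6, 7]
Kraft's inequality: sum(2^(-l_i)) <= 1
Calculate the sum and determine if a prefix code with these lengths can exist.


Sum = 2^(-2) + 2^(-2) + 2^(-4) + 2^(-4) + 2^(-4) + 2^(-6) + 2^(-7)
    = 0.25 + 0.25 + 0.0625 + 0.0625 + 0.0625 + 0.015625 + 0.0078125
    = 91/128 = 0.7109375
Since 0.7109375 <= 1, Kraft's inequality IS satisfied.
A prefix code with these lengths CAN exist.

Kraft sum = 0.7109375. Satisfied.


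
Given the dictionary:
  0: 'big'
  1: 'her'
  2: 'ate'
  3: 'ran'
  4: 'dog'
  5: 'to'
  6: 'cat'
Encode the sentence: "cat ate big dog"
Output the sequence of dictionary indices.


Look up each word in the dictionary:
  'cat' -> 6
  'ate' -> 2
  'big' -> 0
  'dog' -> 4

Encoded: [6, 2, 0, 4]


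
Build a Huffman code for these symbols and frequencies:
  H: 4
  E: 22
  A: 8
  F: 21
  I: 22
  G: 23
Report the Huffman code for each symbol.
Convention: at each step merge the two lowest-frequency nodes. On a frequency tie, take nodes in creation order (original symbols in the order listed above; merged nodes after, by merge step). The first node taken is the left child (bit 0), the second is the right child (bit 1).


Huffman tree construction:
Step 1: Merge H(4) + A(8) = 12
Step 2: Merge (H+A)(12) + F(21) = 33
Step 3: Merge E(22) + I(22) = 44
Step 4: Merge G(23) + ((H+A)+F)(33) = 56
Step 5: Merge (E+I)(44) + (G+((H+A)+F))(56) = 100
Read each symbol's code off the tree from the root (left child = 0, right child = 1).

Codes:
  H: 1100 (length 4)
  E: 00 (length 2)
  A: 1101 (length 4)
  F: 111 (length 3)
  I: 01 (length 2)
  G: 10 (length 2)
Average code length: 245/100 = 2.4500 bits/symbol


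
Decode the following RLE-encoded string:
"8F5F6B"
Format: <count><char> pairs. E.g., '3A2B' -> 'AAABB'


Expanding each <count><char> pair:
  8F -> 'FFFFFFFF'
  5F -> 'FFFFF'
  6B -> 'BBBBBB'

Decoded = FFFFFFFFFFFFFBBBBBB


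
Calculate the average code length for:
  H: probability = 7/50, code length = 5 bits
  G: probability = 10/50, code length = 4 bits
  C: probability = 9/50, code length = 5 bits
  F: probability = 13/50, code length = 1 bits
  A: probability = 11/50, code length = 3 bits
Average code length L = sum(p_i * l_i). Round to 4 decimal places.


Weighted contributions p_i * l_i:
  H: (7/50) * 5 = 35/50
  G: (10/50) * 4 = 40/50
  C: (9/50) * 5 = 45/50
  F: (13/50) * 1 = 13/50
  A: (11/50) * 3 = 33/50
Sum = (35 + 40 + 45 + 13 + 33)/50 = 166/50

L = 166/50 = 3.3200 bits/symbol


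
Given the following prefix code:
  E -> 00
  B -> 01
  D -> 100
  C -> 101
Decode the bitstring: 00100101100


Decoding step by step:
Bits 00 -> E
Bits 100 -> D
Bits 101 -> C
Bits 100 -> D


Decoded message: EDCD


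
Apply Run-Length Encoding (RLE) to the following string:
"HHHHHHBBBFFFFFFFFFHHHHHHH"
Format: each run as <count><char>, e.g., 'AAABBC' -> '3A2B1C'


Scanning runs left to right:
  i=0: run of 'H' x 6 -> '6H'
  i=6: run of 'B' x 3 -> '3B'
  i=9: run of 'F' x 9 -> '9F'
  i=18: run of 'H' x 7 -> '7H'

RLE = 6H3B9F7H


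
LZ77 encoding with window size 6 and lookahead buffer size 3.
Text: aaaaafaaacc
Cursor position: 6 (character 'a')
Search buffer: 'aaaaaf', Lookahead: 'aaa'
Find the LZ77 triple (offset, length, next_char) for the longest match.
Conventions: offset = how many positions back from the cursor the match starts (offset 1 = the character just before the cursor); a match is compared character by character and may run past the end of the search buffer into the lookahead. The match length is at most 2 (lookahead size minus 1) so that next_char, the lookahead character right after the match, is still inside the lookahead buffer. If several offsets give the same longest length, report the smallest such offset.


Try each offset into the search buffer:
  offset=1 (pos 5, char 'f'): match length 0
  offset=2 (pos 4, char 'a'): match length 1
  offset=3 (pos 3, char 'a'): match length 2
  offset=4 (pos 2, char 'a'): match length 2
  offset=5 (pos 1, char 'a'): match length 2
  offset=6 (pos 0, char 'a'): match length 2
Longest match has length 2, found at offsets 3, 4, 5, 6; take the smallest, offset 3.
next_char = character at position 6 + 2 = 8 -> 'a'

Best match: offset=3, length=2 (matching 'aa' starting at position 3)
LZ77 triple: (3, 2, 'a')


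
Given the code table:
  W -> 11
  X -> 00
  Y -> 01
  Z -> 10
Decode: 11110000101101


Decoding:
11 -> W
11 -> W
00 -> X
00 -> X
10 -> Z
11 -> W
01 -> Y


Result: WWXXZWY


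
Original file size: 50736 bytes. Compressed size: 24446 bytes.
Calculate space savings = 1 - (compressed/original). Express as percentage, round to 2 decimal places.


ratio = compressed/original = 24446/50736 = 0.481827
savings = 1 - ratio = 1 - 0.481827 = 0.518173
as a percentage: 0.518173 * 100 = 51.82%

Space savings = 1 - 24446/50736 = 51.82%


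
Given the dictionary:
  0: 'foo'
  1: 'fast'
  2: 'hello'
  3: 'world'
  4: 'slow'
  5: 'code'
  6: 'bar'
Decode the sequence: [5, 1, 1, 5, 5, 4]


Look up each index in the dictionary:
  5 -> 'code'
  1 -> 'fast'
  1 -> 'fast'
  5 -> 'code'
  5 -> 'code'
  4 -> 'slow'

Decoded: "code fast fast code code slow"


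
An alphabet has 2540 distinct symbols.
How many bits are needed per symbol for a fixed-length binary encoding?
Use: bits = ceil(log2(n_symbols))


log2(2540) = 11.3106
Bracket: 2^11 = 2048 < 2540 <= 2^12 = 4096
So ceil(log2(2540)) = 12

bits = ceil(log2(2540)) = ceil(11.3106) = 12 bits


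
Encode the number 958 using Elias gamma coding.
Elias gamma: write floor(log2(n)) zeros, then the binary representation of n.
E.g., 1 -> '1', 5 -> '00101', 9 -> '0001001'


num_bits = floor(log2(958)) + 1 = 10
leading_zeros = num_bits - 1 = 9
binary(958) = 1110111110

Elias gamma(958) = '000000000' + '1110111110' = 0000000001110111110 (19 bits)


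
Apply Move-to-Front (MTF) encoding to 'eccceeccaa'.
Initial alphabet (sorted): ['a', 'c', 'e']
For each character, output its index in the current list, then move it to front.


MTF encoding:
'e': index 2 in ['a', 'c', 'e'] -> ['e', 'a', 'c']
'c': index 2 in ['e', 'a', 'c'] -> ['c', 'e', 'a']
'c': index 0 in ['c', 'e', 'a'] -> ['c', 'e', 'a']
'c': index 0 in ['c', 'e', 'a'] -> ['c', 'e', 'a']
'e': index 1 in ['c', 'e', 'a'] -> ['e', 'c', 'a']
'e': index 0 in ['e', 'c', 'a'] -> ['e', 'c', 'a']
'c': index 1 in ['e', 'c', 'a'] -> ['c', 'e', 'a']
'c': index 0 in ['c', 'e', 'a'] -> ['c', 'e', 'a']
'a': index 2 in ['c', 'e', 'a'] -> ['a', 'c', 'e']
'a': index 0 in ['a', 'c', 'e'] -> ['a', 'c', 'e']


Output: [2, 2, 0, 0, 1, 0, 1, 0, 2, 0]


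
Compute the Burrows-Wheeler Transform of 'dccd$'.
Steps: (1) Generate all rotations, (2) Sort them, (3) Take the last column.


Rotations (sorted):
  0: $dccd -> last char: d
  1: ccd$d -> last char: d
  2: cd$dc -> last char: c
  3: d$dcc -> last char: c
  4: dccd$ -> last char: $


BWT = ddcc$


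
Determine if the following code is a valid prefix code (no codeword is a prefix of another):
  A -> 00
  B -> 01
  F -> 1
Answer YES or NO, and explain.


Checking each pair (does one codeword prefix another?):
  A='00' vs B='01': no prefix
  A='00' vs F='1': no prefix
  B='01' vs A='00': no prefix
  B='01' vs F='1': no prefix
  F='1' vs A='00': no prefix
  F='1' vs B='01': no prefix
No violation found over all pairs.

YES -- this is a valid prefix code. No codeword is a prefix of any other codeword.


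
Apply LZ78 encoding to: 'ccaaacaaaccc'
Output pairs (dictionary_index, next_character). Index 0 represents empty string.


LZ78 encoding steps:
Dictionary: {0: ''}
Step 1: w='' (idx 0), next='c' -> output (0, 'c'), add 'c' as idx 1
Step 2: w='c' (idx 1), next='a' -> output (1, 'a'), add 'ca' as idx 2
Step 3: w='' (idx 0), next='a' -> output (0, 'a'), add 'a' as idx 3
Step 4: w='a' (idx 3), next='c' -> output (3, 'c'), add 'ac' as idx 4
Step 5: w='a' (idx 3), next='a' -> output (3, 'a'), add 'aa' as idx 5
Step 6: w='ac' (idx 4), next='c' -> output (4, 'c'), add 'acc' as idx 6
Step 7: w='c' (idx 1), end of input -> output (1, '')


Encoded: [(0, 'c'), (1, 'a'), (0, 'a'), (3, 'c'), (3, 'a'), (4, 'c'), (1, '')]


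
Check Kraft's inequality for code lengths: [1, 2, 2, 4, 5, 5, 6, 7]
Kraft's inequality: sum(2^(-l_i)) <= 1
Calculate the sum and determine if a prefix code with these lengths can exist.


Sum = 2^(-1) + 2^(-2) + 2^(-2) + 2^(-4) + 2^(-5) + 2^(-5) + 2^(-6) + 2^(-7)
    = 0.5 + 0.25 + 0.25 + 0.0625 + 0.03125 + 0.03125 + 0.015625 + 0.0078125
    = 147/128 = 1.1484375
Since 1.1484375 > 1, Kraft's inequality is NOT satisfied.
A prefix code with these lengths CANNOT exist.

Kraft sum = 1.1484375. Not satisfied.


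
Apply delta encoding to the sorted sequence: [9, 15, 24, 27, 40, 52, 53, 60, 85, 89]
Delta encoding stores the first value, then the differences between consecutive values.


First value: 9
Deltas:
  15 - 9 = 6
  24 - 15 = 9
  27 - 24 = 3
  40 - 27 = 13
  52 - 40 = 12
  53 - 52 = 1
  60 - 53 = 7
  85 - 60 = 25
  89 - 85 = 4


Delta encoded: [9, 6, 9, 3, 13, 12, 1, 7, 25, 4]


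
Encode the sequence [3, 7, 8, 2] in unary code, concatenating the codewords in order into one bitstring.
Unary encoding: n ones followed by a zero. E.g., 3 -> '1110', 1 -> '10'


Encode each number as n ones followed by a terminating 0:
  3 -> 1110 (4 bits)
  7 -> 11111110 (8 bits)
  8 -> 111111110 (9 bits)
  2 -> 110 (3 bits)
Total length = 4 + 8 + 9 + 3 = 24 bits.

Unary([3, 7, 8, 2]) = 111011111110111111110110 (24 bits)


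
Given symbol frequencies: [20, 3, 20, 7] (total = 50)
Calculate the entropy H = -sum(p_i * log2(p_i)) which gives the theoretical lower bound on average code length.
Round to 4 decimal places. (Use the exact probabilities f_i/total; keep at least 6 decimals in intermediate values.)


Per-symbol terms -p_i * log2(p_i) with p_i = f_i/50:
  p = 20/50 = 0.400000: log2(p) = -1.321928, -p*log2(p) = 0.528771
  p = 3/50 = 0.060000: log2(p) = -4.058894, -p*log2(p) = 0.243534
  p = 20/50 = 0.400000: log2(p) = -1.321928, -p*log2(p) = 0.528771
  p = 7/50 = 0.140000: log2(p) = -2.836501, -p*log2(p) = 0.397110
H = 0.528771 + 0.243534 + 0.528771 + 0.397110 = 1.698186

H = 1.6982 bits/symbol


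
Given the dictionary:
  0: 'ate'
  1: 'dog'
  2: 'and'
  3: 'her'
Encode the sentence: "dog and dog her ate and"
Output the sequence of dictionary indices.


Look up each word in the dictionary:
  'dog' -> 1
  'and' -> 2
  'dog' -> 1
  'her' -> 3
  'ate' -> 0
  'and' -> 2

Encoded: [1, 2, 1, 3, 0, 2]


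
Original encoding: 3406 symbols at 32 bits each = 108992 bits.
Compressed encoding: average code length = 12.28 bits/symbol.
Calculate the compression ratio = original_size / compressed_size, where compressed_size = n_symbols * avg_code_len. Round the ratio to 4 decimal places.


original_size = n_symbols * orig_bits = 3406 * 32 = 108992 bits
compressed_size = n_symbols * avg_code_len = 3406 * 12.28 = 41825.68 bits
ratio = original_size / compressed_size = 108992 / 41825.68 = 2.6059

Compression ratio = 2.6059


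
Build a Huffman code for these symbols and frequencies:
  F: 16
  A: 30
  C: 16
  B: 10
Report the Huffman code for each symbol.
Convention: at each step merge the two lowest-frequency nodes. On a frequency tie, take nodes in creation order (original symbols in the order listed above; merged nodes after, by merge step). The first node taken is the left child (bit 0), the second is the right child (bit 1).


Huffman tree construction:
Step 1: Merge B(10) + F(16) = 26
Step 2: Merge C(16) + (B+F)(26) = 42
Step 3: Merge A(30) + (C+(B+F))(42) = 72
Read each symbol's code off the tree from the root (left child = 0, right child = 1).

Codes:
  F: 111 (length 3)
  A: 0 (length 1)
  C: 10 (length 2)
  B: 110 (length 3)
Average code length: 140/72 = 1.9444 bits/symbol


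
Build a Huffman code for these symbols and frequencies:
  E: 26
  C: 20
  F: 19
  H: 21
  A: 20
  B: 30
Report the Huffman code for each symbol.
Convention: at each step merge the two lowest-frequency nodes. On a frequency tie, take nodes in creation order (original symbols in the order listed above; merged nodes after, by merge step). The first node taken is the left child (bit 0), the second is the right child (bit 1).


Huffman tree construction:
Step 1: Merge F(19) + C(20) = 39
Step 2: Merge A(20) + H(21) = 41
Step 3: Merge E(26) + B(30) = 56
Step 4: Merge (F+C)(39) + (A+H)(41) = 80
Step 5: Merge (E+B)(56) + ((F+C)+(A+H))(80) = 136
Read each symbol's code off the tree from the root (left child = 0, right child = 1).

Codes:
  E: 00 (length 2)
  C: 101 (length 3)
  F: 100 (length 3)
  H: 111 (length 3)
  A: 110 (length 3)
  B: 01 (length 2)
Average code length: 352/136 = 2.5882 bits/symbol


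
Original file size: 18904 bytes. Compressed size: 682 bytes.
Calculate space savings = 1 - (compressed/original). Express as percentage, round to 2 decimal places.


ratio = compressed/original = 682/18904 = 0.036077
savings = 1 - ratio = 1 - 0.036077 = 0.963923
as a percentage: 0.963923 * 100 = 96.39%

Space savings = 1 - 682/18904 = 96.39%


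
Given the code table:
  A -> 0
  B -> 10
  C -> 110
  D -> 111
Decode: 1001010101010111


Decoding:
10 -> B
0 -> A
10 -> B
10 -> B
10 -> B
10 -> B
10 -> B
111 -> D


Result: BABBBBBD


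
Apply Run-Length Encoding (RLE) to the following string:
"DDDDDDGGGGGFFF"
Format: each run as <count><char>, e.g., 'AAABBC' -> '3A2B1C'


Scanning runs left to right:
  i=0: run of 'D' x 6 -> '6D'
  i=6: run of 'G' x 5 -> '5G'
  i=11: run of 'F' x 3 -> '3F'

RLE = 6D5G3F


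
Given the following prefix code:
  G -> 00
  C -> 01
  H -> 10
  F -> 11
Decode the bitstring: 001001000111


Decoding step by step:
Bits 00 -> G
Bits 10 -> H
Bits 01 -> C
Bits 00 -> G
Bits 01 -> C
Bits 11 -> F


Decoded message: GHCGCF


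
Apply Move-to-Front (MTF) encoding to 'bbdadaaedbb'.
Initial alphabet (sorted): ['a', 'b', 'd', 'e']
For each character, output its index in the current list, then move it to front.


MTF encoding:
'b': index 1 in ['a', 'b', 'd', 'e'] -> ['b', 'a', 'd', 'e']
'b': index 0 in ['b', 'a', 'd', 'e'] -> ['b', 'a', 'd', 'e']
'd': index 2 in ['b', 'a', 'd', 'e'] -> ['d', 'b', 'a', 'e']
'a': index 2 in ['d', 'b', 'a', 'e'] -> ['a', 'd', 'b', 'e']
'd': index 1 in ['a', 'd', 'b', 'e'] -> ['d', 'a', 'b', 'e']
'a': index 1 in ['d', 'a', 'b', 'e'] -> ['a', 'd', 'b', 'e']
'a': index 0 in ['a', 'd', 'b', 'e'] -> ['a', 'd', 'b', 'e']
'e': index 3 in ['a', 'd', 'b', 'e'] -> ['e', 'a', 'd', 'b']
'd': index 2 in ['e', 'a', 'd', 'b'] -> ['d', 'e', 'a', 'b']
'b': index 3 in ['d', 'e', 'a', 'b'] -> ['b', 'd', 'e', 'a']
'b': index 0 in ['b', 'd', 'e', 'a'] -> ['b', 'd', 'e', 'a']


Output: [1, 0, 2, 2, 1, 1, 0, 3, 2, 3, 0]
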